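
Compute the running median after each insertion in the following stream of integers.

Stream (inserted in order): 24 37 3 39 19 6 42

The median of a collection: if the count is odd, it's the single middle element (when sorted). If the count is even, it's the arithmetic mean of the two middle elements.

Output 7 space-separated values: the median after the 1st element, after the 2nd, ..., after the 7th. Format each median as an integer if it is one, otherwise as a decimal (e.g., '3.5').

Step 1: insert 24 -> lo=[24] (size 1, max 24) hi=[] (size 0) -> median=24
Step 2: insert 37 -> lo=[24] (size 1, max 24) hi=[37] (size 1, min 37) -> median=30.5
Step 3: insert 3 -> lo=[3, 24] (size 2, max 24) hi=[37] (size 1, min 37) -> median=24
Step 4: insert 39 -> lo=[3, 24] (size 2, max 24) hi=[37, 39] (size 2, min 37) -> median=30.5
Step 5: insert 19 -> lo=[3, 19, 24] (size 3, max 24) hi=[37, 39] (size 2, min 37) -> median=24
Step 6: insert 6 -> lo=[3, 6, 19] (size 3, max 19) hi=[24, 37, 39] (size 3, min 24) -> median=21.5
Step 7: insert 42 -> lo=[3, 6, 19, 24] (size 4, max 24) hi=[37, 39, 42] (size 3, min 37) -> median=24

Answer: 24 30.5 24 30.5 24 21.5 24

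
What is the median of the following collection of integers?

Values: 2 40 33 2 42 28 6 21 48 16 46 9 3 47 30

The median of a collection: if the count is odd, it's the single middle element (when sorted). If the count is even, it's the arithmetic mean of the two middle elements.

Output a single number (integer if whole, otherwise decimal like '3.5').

Answer: 28

Derivation:
Step 1: insert 2 -> lo=[2] (size 1, max 2) hi=[] (size 0) -> median=2
Step 2: insert 40 -> lo=[2] (size 1, max 2) hi=[40] (size 1, min 40) -> median=21
Step 3: insert 33 -> lo=[2, 33] (size 2, max 33) hi=[40] (size 1, min 40) -> median=33
Step 4: insert 2 -> lo=[2, 2] (size 2, max 2) hi=[33, 40] (size 2, min 33) -> median=17.5
Step 5: insert 42 -> lo=[2, 2, 33] (size 3, max 33) hi=[40, 42] (size 2, min 40) -> median=33
Step 6: insert 28 -> lo=[2, 2, 28] (size 3, max 28) hi=[33, 40, 42] (size 3, min 33) -> median=30.5
Step 7: insert 6 -> lo=[2, 2, 6, 28] (size 4, max 28) hi=[33, 40, 42] (size 3, min 33) -> median=28
Step 8: insert 21 -> lo=[2, 2, 6, 21] (size 4, max 21) hi=[28, 33, 40, 42] (size 4, min 28) -> median=24.5
Step 9: insert 48 -> lo=[2, 2, 6, 21, 28] (size 5, max 28) hi=[33, 40, 42, 48] (size 4, min 33) -> median=28
Step 10: insert 16 -> lo=[2, 2, 6, 16, 21] (size 5, max 21) hi=[28, 33, 40, 42, 48] (size 5, min 28) -> median=24.5
Step 11: insert 46 -> lo=[2, 2, 6, 16, 21, 28] (size 6, max 28) hi=[33, 40, 42, 46, 48] (size 5, min 33) -> median=28
Step 12: insert 9 -> lo=[2, 2, 6, 9, 16, 21] (size 6, max 21) hi=[28, 33, 40, 42, 46, 48] (size 6, min 28) -> median=24.5
Step 13: insert 3 -> lo=[2, 2, 3, 6, 9, 16, 21] (size 7, max 21) hi=[28, 33, 40, 42, 46, 48] (size 6, min 28) -> median=21
Step 14: insert 47 -> lo=[2, 2, 3, 6, 9, 16, 21] (size 7, max 21) hi=[28, 33, 40, 42, 46, 47, 48] (size 7, min 28) -> median=24.5
Step 15: insert 30 -> lo=[2, 2, 3, 6, 9, 16, 21, 28] (size 8, max 28) hi=[30, 33, 40, 42, 46, 47, 48] (size 7, min 30) -> median=28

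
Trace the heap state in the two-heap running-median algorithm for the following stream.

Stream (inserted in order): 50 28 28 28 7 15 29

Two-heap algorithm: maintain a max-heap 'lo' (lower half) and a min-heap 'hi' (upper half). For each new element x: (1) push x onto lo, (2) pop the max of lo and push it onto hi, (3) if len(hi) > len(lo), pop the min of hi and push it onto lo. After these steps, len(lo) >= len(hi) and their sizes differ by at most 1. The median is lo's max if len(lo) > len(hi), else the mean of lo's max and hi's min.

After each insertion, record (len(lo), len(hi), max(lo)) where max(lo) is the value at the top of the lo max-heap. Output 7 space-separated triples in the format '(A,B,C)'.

Step 1: insert 50 -> lo=[50] hi=[] -> (len(lo)=1, len(hi)=0, max(lo)=50)
Step 2: insert 28 -> lo=[28] hi=[50] -> (len(lo)=1, len(hi)=1, max(lo)=28)
Step 3: insert 28 -> lo=[28, 28] hi=[50] -> (len(lo)=2, len(hi)=1, max(lo)=28)
Step 4: insert 28 -> lo=[28, 28] hi=[28, 50] -> (len(lo)=2, len(hi)=2, max(lo)=28)
Step 5: insert 7 -> lo=[7, 28, 28] hi=[28, 50] -> (len(lo)=3, len(hi)=2, max(lo)=28)
Step 6: insert 15 -> lo=[7, 15, 28] hi=[28, 28, 50] -> (len(lo)=3, len(hi)=3, max(lo)=28)
Step 7: insert 29 -> lo=[7, 15, 28, 28] hi=[28, 29, 50] -> (len(lo)=4, len(hi)=3, max(lo)=28)

Answer: (1,0,50) (1,1,28) (2,1,28) (2,2,28) (3,2,28) (3,3,28) (4,3,28)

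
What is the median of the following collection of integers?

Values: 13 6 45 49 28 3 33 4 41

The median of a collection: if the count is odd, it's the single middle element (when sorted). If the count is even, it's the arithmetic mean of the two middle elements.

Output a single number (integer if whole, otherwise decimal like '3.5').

Answer: 28

Derivation:
Step 1: insert 13 -> lo=[13] (size 1, max 13) hi=[] (size 0) -> median=13
Step 2: insert 6 -> lo=[6] (size 1, max 6) hi=[13] (size 1, min 13) -> median=9.5
Step 3: insert 45 -> lo=[6, 13] (size 2, max 13) hi=[45] (size 1, min 45) -> median=13
Step 4: insert 49 -> lo=[6, 13] (size 2, max 13) hi=[45, 49] (size 2, min 45) -> median=29
Step 5: insert 28 -> lo=[6, 13, 28] (size 3, max 28) hi=[45, 49] (size 2, min 45) -> median=28
Step 6: insert 3 -> lo=[3, 6, 13] (size 3, max 13) hi=[28, 45, 49] (size 3, min 28) -> median=20.5
Step 7: insert 33 -> lo=[3, 6, 13, 28] (size 4, max 28) hi=[33, 45, 49] (size 3, min 33) -> median=28
Step 8: insert 4 -> lo=[3, 4, 6, 13] (size 4, max 13) hi=[28, 33, 45, 49] (size 4, min 28) -> median=20.5
Step 9: insert 41 -> lo=[3, 4, 6, 13, 28] (size 5, max 28) hi=[33, 41, 45, 49] (size 4, min 33) -> median=28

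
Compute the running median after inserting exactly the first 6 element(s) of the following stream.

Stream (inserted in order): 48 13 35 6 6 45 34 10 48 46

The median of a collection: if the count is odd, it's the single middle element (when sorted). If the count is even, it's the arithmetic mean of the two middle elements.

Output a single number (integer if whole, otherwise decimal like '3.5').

Answer: 24

Derivation:
Step 1: insert 48 -> lo=[48] (size 1, max 48) hi=[] (size 0) -> median=48
Step 2: insert 13 -> lo=[13] (size 1, max 13) hi=[48] (size 1, min 48) -> median=30.5
Step 3: insert 35 -> lo=[13, 35] (size 2, max 35) hi=[48] (size 1, min 48) -> median=35
Step 4: insert 6 -> lo=[6, 13] (size 2, max 13) hi=[35, 48] (size 2, min 35) -> median=24
Step 5: insert 6 -> lo=[6, 6, 13] (size 3, max 13) hi=[35, 48] (size 2, min 35) -> median=13
Step 6: insert 45 -> lo=[6, 6, 13] (size 3, max 13) hi=[35, 45, 48] (size 3, min 35) -> median=24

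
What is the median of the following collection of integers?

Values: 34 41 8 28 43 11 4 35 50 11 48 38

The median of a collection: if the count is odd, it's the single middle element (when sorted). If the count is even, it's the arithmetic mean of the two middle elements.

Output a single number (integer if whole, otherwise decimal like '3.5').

Step 1: insert 34 -> lo=[34] (size 1, max 34) hi=[] (size 0) -> median=34
Step 2: insert 41 -> lo=[34] (size 1, max 34) hi=[41] (size 1, min 41) -> median=37.5
Step 3: insert 8 -> lo=[8, 34] (size 2, max 34) hi=[41] (size 1, min 41) -> median=34
Step 4: insert 28 -> lo=[8, 28] (size 2, max 28) hi=[34, 41] (size 2, min 34) -> median=31
Step 5: insert 43 -> lo=[8, 28, 34] (size 3, max 34) hi=[41, 43] (size 2, min 41) -> median=34
Step 6: insert 11 -> lo=[8, 11, 28] (size 3, max 28) hi=[34, 41, 43] (size 3, min 34) -> median=31
Step 7: insert 4 -> lo=[4, 8, 11, 28] (size 4, max 28) hi=[34, 41, 43] (size 3, min 34) -> median=28
Step 8: insert 35 -> lo=[4, 8, 11, 28] (size 4, max 28) hi=[34, 35, 41, 43] (size 4, min 34) -> median=31
Step 9: insert 50 -> lo=[4, 8, 11, 28, 34] (size 5, max 34) hi=[35, 41, 43, 50] (size 4, min 35) -> median=34
Step 10: insert 11 -> lo=[4, 8, 11, 11, 28] (size 5, max 28) hi=[34, 35, 41, 43, 50] (size 5, min 34) -> median=31
Step 11: insert 48 -> lo=[4, 8, 11, 11, 28, 34] (size 6, max 34) hi=[35, 41, 43, 48, 50] (size 5, min 35) -> median=34
Step 12: insert 38 -> lo=[4, 8, 11, 11, 28, 34] (size 6, max 34) hi=[35, 38, 41, 43, 48, 50] (size 6, min 35) -> median=34.5

Answer: 34.5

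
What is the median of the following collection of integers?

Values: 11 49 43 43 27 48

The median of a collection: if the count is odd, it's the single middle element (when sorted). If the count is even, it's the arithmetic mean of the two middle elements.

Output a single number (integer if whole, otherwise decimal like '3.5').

Answer: 43

Derivation:
Step 1: insert 11 -> lo=[11] (size 1, max 11) hi=[] (size 0) -> median=11
Step 2: insert 49 -> lo=[11] (size 1, max 11) hi=[49] (size 1, min 49) -> median=30
Step 3: insert 43 -> lo=[11, 43] (size 2, max 43) hi=[49] (size 1, min 49) -> median=43
Step 4: insert 43 -> lo=[11, 43] (size 2, max 43) hi=[43, 49] (size 2, min 43) -> median=43
Step 5: insert 27 -> lo=[11, 27, 43] (size 3, max 43) hi=[43, 49] (size 2, min 43) -> median=43
Step 6: insert 48 -> lo=[11, 27, 43] (size 3, max 43) hi=[43, 48, 49] (size 3, min 43) -> median=43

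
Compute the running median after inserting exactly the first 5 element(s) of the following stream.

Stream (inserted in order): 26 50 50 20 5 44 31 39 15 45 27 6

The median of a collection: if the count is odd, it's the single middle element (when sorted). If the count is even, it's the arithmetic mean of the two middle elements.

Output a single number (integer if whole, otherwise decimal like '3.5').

Step 1: insert 26 -> lo=[26] (size 1, max 26) hi=[] (size 0) -> median=26
Step 2: insert 50 -> lo=[26] (size 1, max 26) hi=[50] (size 1, min 50) -> median=38
Step 3: insert 50 -> lo=[26, 50] (size 2, max 50) hi=[50] (size 1, min 50) -> median=50
Step 4: insert 20 -> lo=[20, 26] (size 2, max 26) hi=[50, 50] (size 2, min 50) -> median=38
Step 5: insert 5 -> lo=[5, 20, 26] (size 3, max 26) hi=[50, 50] (size 2, min 50) -> median=26

Answer: 26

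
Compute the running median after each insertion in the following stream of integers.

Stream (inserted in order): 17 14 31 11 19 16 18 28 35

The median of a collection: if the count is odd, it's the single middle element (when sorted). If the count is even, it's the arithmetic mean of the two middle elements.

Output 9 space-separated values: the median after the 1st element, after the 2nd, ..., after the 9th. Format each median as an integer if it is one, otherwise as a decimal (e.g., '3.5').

Step 1: insert 17 -> lo=[17] (size 1, max 17) hi=[] (size 0) -> median=17
Step 2: insert 14 -> lo=[14] (size 1, max 14) hi=[17] (size 1, min 17) -> median=15.5
Step 3: insert 31 -> lo=[14, 17] (size 2, max 17) hi=[31] (size 1, min 31) -> median=17
Step 4: insert 11 -> lo=[11, 14] (size 2, max 14) hi=[17, 31] (size 2, min 17) -> median=15.5
Step 5: insert 19 -> lo=[11, 14, 17] (size 3, max 17) hi=[19, 31] (size 2, min 19) -> median=17
Step 6: insert 16 -> lo=[11, 14, 16] (size 3, max 16) hi=[17, 19, 31] (size 3, min 17) -> median=16.5
Step 7: insert 18 -> lo=[11, 14, 16, 17] (size 4, max 17) hi=[18, 19, 31] (size 3, min 18) -> median=17
Step 8: insert 28 -> lo=[11, 14, 16, 17] (size 4, max 17) hi=[18, 19, 28, 31] (size 4, min 18) -> median=17.5
Step 9: insert 35 -> lo=[11, 14, 16, 17, 18] (size 5, max 18) hi=[19, 28, 31, 35] (size 4, min 19) -> median=18

Answer: 17 15.5 17 15.5 17 16.5 17 17.5 18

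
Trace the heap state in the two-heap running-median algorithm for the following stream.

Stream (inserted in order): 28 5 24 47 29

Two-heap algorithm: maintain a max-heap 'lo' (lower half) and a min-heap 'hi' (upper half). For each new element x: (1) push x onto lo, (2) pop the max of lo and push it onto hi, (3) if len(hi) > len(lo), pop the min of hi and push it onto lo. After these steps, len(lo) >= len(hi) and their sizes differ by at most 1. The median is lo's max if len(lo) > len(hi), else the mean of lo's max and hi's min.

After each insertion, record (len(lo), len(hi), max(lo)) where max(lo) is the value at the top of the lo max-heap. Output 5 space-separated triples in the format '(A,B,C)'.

Step 1: insert 28 -> lo=[28] hi=[] -> (len(lo)=1, len(hi)=0, max(lo)=28)
Step 2: insert 5 -> lo=[5] hi=[28] -> (len(lo)=1, len(hi)=1, max(lo)=5)
Step 3: insert 24 -> lo=[5, 24] hi=[28] -> (len(lo)=2, len(hi)=1, max(lo)=24)
Step 4: insert 47 -> lo=[5, 24] hi=[28, 47] -> (len(lo)=2, len(hi)=2, max(lo)=24)
Step 5: insert 29 -> lo=[5, 24, 28] hi=[29, 47] -> (len(lo)=3, len(hi)=2, max(lo)=28)

Answer: (1,0,28) (1,1,5) (2,1,24) (2,2,24) (3,2,28)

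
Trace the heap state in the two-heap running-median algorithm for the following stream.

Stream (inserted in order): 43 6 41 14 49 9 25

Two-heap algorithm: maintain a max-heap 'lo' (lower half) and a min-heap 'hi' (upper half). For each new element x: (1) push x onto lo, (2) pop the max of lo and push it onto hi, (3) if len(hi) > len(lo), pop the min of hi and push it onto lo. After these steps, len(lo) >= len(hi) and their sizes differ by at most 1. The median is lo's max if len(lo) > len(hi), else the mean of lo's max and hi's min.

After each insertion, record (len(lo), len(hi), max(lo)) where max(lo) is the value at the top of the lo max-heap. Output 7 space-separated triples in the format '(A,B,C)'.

Answer: (1,0,43) (1,1,6) (2,1,41) (2,2,14) (3,2,41) (3,3,14) (4,3,25)

Derivation:
Step 1: insert 43 -> lo=[43] hi=[] -> (len(lo)=1, len(hi)=0, max(lo)=43)
Step 2: insert 6 -> lo=[6] hi=[43] -> (len(lo)=1, len(hi)=1, max(lo)=6)
Step 3: insert 41 -> lo=[6, 41] hi=[43] -> (len(lo)=2, len(hi)=1, max(lo)=41)
Step 4: insert 14 -> lo=[6, 14] hi=[41, 43] -> (len(lo)=2, len(hi)=2, max(lo)=14)
Step 5: insert 49 -> lo=[6, 14, 41] hi=[43, 49] -> (len(lo)=3, len(hi)=2, max(lo)=41)
Step 6: insert 9 -> lo=[6, 9, 14] hi=[41, 43, 49] -> (len(lo)=3, len(hi)=3, max(lo)=14)
Step 7: insert 25 -> lo=[6, 9, 14, 25] hi=[41, 43, 49] -> (len(lo)=4, len(hi)=3, max(lo)=25)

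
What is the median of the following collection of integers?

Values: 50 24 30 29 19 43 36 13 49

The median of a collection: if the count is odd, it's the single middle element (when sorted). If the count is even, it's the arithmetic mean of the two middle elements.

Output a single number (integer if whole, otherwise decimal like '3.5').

Answer: 30

Derivation:
Step 1: insert 50 -> lo=[50] (size 1, max 50) hi=[] (size 0) -> median=50
Step 2: insert 24 -> lo=[24] (size 1, max 24) hi=[50] (size 1, min 50) -> median=37
Step 3: insert 30 -> lo=[24, 30] (size 2, max 30) hi=[50] (size 1, min 50) -> median=30
Step 4: insert 29 -> lo=[24, 29] (size 2, max 29) hi=[30, 50] (size 2, min 30) -> median=29.5
Step 5: insert 19 -> lo=[19, 24, 29] (size 3, max 29) hi=[30, 50] (size 2, min 30) -> median=29
Step 6: insert 43 -> lo=[19, 24, 29] (size 3, max 29) hi=[30, 43, 50] (size 3, min 30) -> median=29.5
Step 7: insert 36 -> lo=[19, 24, 29, 30] (size 4, max 30) hi=[36, 43, 50] (size 3, min 36) -> median=30
Step 8: insert 13 -> lo=[13, 19, 24, 29] (size 4, max 29) hi=[30, 36, 43, 50] (size 4, min 30) -> median=29.5
Step 9: insert 49 -> lo=[13, 19, 24, 29, 30] (size 5, max 30) hi=[36, 43, 49, 50] (size 4, min 36) -> median=30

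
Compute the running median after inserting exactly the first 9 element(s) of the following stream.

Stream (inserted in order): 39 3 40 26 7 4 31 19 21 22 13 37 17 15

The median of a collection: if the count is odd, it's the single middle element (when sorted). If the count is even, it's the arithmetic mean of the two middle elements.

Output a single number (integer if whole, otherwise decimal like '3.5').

Step 1: insert 39 -> lo=[39] (size 1, max 39) hi=[] (size 0) -> median=39
Step 2: insert 3 -> lo=[3] (size 1, max 3) hi=[39] (size 1, min 39) -> median=21
Step 3: insert 40 -> lo=[3, 39] (size 2, max 39) hi=[40] (size 1, min 40) -> median=39
Step 4: insert 26 -> lo=[3, 26] (size 2, max 26) hi=[39, 40] (size 2, min 39) -> median=32.5
Step 5: insert 7 -> lo=[3, 7, 26] (size 3, max 26) hi=[39, 40] (size 2, min 39) -> median=26
Step 6: insert 4 -> lo=[3, 4, 7] (size 3, max 7) hi=[26, 39, 40] (size 3, min 26) -> median=16.5
Step 7: insert 31 -> lo=[3, 4, 7, 26] (size 4, max 26) hi=[31, 39, 40] (size 3, min 31) -> median=26
Step 8: insert 19 -> lo=[3, 4, 7, 19] (size 4, max 19) hi=[26, 31, 39, 40] (size 4, min 26) -> median=22.5
Step 9: insert 21 -> lo=[3, 4, 7, 19, 21] (size 5, max 21) hi=[26, 31, 39, 40] (size 4, min 26) -> median=21

Answer: 21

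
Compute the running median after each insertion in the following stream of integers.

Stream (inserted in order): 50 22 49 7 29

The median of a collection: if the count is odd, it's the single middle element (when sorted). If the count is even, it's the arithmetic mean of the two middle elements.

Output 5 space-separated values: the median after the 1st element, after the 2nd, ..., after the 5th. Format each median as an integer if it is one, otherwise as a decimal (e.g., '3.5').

Step 1: insert 50 -> lo=[50] (size 1, max 50) hi=[] (size 0) -> median=50
Step 2: insert 22 -> lo=[22] (size 1, max 22) hi=[50] (size 1, min 50) -> median=36
Step 3: insert 49 -> lo=[22, 49] (size 2, max 49) hi=[50] (size 1, min 50) -> median=49
Step 4: insert 7 -> lo=[7, 22] (size 2, max 22) hi=[49, 50] (size 2, min 49) -> median=35.5
Step 5: insert 29 -> lo=[7, 22, 29] (size 3, max 29) hi=[49, 50] (size 2, min 49) -> median=29

Answer: 50 36 49 35.5 29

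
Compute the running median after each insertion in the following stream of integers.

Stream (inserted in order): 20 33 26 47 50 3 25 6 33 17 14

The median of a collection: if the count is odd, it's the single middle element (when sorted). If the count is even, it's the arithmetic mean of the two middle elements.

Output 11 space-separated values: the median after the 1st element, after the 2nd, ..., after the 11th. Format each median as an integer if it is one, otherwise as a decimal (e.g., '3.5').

Answer: 20 26.5 26 29.5 33 29.5 26 25.5 26 25.5 25

Derivation:
Step 1: insert 20 -> lo=[20] (size 1, max 20) hi=[] (size 0) -> median=20
Step 2: insert 33 -> lo=[20] (size 1, max 20) hi=[33] (size 1, min 33) -> median=26.5
Step 3: insert 26 -> lo=[20, 26] (size 2, max 26) hi=[33] (size 1, min 33) -> median=26
Step 4: insert 47 -> lo=[20, 26] (size 2, max 26) hi=[33, 47] (size 2, min 33) -> median=29.5
Step 5: insert 50 -> lo=[20, 26, 33] (size 3, max 33) hi=[47, 50] (size 2, min 47) -> median=33
Step 6: insert 3 -> lo=[3, 20, 26] (size 3, max 26) hi=[33, 47, 50] (size 3, min 33) -> median=29.5
Step 7: insert 25 -> lo=[3, 20, 25, 26] (size 4, max 26) hi=[33, 47, 50] (size 3, min 33) -> median=26
Step 8: insert 6 -> lo=[3, 6, 20, 25] (size 4, max 25) hi=[26, 33, 47, 50] (size 4, min 26) -> median=25.5
Step 9: insert 33 -> lo=[3, 6, 20, 25, 26] (size 5, max 26) hi=[33, 33, 47, 50] (size 4, min 33) -> median=26
Step 10: insert 17 -> lo=[3, 6, 17, 20, 25] (size 5, max 25) hi=[26, 33, 33, 47, 50] (size 5, min 26) -> median=25.5
Step 11: insert 14 -> lo=[3, 6, 14, 17, 20, 25] (size 6, max 25) hi=[26, 33, 33, 47, 50] (size 5, min 26) -> median=25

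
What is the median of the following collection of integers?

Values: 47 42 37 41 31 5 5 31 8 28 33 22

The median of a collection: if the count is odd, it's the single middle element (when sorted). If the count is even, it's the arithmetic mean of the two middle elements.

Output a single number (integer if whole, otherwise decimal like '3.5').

Step 1: insert 47 -> lo=[47] (size 1, max 47) hi=[] (size 0) -> median=47
Step 2: insert 42 -> lo=[42] (size 1, max 42) hi=[47] (size 1, min 47) -> median=44.5
Step 3: insert 37 -> lo=[37, 42] (size 2, max 42) hi=[47] (size 1, min 47) -> median=42
Step 4: insert 41 -> lo=[37, 41] (size 2, max 41) hi=[42, 47] (size 2, min 42) -> median=41.5
Step 5: insert 31 -> lo=[31, 37, 41] (size 3, max 41) hi=[42, 47] (size 2, min 42) -> median=41
Step 6: insert 5 -> lo=[5, 31, 37] (size 3, max 37) hi=[41, 42, 47] (size 3, min 41) -> median=39
Step 7: insert 5 -> lo=[5, 5, 31, 37] (size 4, max 37) hi=[41, 42, 47] (size 3, min 41) -> median=37
Step 8: insert 31 -> lo=[5, 5, 31, 31] (size 4, max 31) hi=[37, 41, 42, 47] (size 4, min 37) -> median=34
Step 9: insert 8 -> lo=[5, 5, 8, 31, 31] (size 5, max 31) hi=[37, 41, 42, 47] (size 4, min 37) -> median=31
Step 10: insert 28 -> lo=[5, 5, 8, 28, 31] (size 5, max 31) hi=[31, 37, 41, 42, 47] (size 5, min 31) -> median=31
Step 11: insert 33 -> lo=[5, 5, 8, 28, 31, 31] (size 6, max 31) hi=[33, 37, 41, 42, 47] (size 5, min 33) -> median=31
Step 12: insert 22 -> lo=[5, 5, 8, 22, 28, 31] (size 6, max 31) hi=[31, 33, 37, 41, 42, 47] (size 6, min 31) -> median=31

Answer: 31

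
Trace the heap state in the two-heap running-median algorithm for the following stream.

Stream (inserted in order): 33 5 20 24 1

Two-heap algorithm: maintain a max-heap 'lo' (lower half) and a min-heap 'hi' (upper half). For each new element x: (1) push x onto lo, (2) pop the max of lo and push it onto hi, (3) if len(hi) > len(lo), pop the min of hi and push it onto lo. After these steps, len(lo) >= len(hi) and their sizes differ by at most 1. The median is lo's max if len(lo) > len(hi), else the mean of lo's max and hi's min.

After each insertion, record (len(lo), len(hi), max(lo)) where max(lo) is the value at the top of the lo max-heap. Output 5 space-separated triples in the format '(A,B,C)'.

Answer: (1,0,33) (1,1,5) (2,1,20) (2,2,20) (3,2,20)

Derivation:
Step 1: insert 33 -> lo=[33] hi=[] -> (len(lo)=1, len(hi)=0, max(lo)=33)
Step 2: insert 5 -> lo=[5] hi=[33] -> (len(lo)=1, len(hi)=1, max(lo)=5)
Step 3: insert 20 -> lo=[5, 20] hi=[33] -> (len(lo)=2, len(hi)=1, max(lo)=20)
Step 4: insert 24 -> lo=[5, 20] hi=[24, 33] -> (len(lo)=2, len(hi)=2, max(lo)=20)
Step 5: insert 1 -> lo=[1, 5, 20] hi=[24, 33] -> (len(lo)=3, len(hi)=2, max(lo)=20)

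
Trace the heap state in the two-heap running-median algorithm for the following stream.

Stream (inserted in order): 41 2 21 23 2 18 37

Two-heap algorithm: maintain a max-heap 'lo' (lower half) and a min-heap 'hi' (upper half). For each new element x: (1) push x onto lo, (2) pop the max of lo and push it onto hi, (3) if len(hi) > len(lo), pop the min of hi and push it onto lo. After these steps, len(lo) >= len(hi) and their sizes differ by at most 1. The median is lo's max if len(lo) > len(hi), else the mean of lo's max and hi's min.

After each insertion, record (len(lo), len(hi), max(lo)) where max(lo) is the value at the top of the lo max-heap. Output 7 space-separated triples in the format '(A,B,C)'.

Answer: (1,0,41) (1,1,2) (2,1,21) (2,2,21) (3,2,21) (3,3,18) (4,3,21)

Derivation:
Step 1: insert 41 -> lo=[41] hi=[] -> (len(lo)=1, len(hi)=0, max(lo)=41)
Step 2: insert 2 -> lo=[2] hi=[41] -> (len(lo)=1, len(hi)=1, max(lo)=2)
Step 3: insert 21 -> lo=[2, 21] hi=[41] -> (len(lo)=2, len(hi)=1, max(lo)=21)
Step 4: insert 23 -> lo=[2, 21] hi=[23, 41] -> (len(lo)=2, len(hi)=2, max(lo)=21)
Step 5: insert 2 -> lo=[2, 2, 21] hi=[23, 41] -> (len(lo)=3, len(hi)=2, max(lo)=21)
Step 6: insert 18 -> lo=[2, 2, 18] hi=[21, 23, 41] -> (len(lo)=3, len(hi)=3, max(lo)=18)
Step 7: insert 37 -> lo=[2, 2, 18, 21] hi=[23, 37, 41] -> (len(lo)=4, len(hi)=3, max(lo)=21)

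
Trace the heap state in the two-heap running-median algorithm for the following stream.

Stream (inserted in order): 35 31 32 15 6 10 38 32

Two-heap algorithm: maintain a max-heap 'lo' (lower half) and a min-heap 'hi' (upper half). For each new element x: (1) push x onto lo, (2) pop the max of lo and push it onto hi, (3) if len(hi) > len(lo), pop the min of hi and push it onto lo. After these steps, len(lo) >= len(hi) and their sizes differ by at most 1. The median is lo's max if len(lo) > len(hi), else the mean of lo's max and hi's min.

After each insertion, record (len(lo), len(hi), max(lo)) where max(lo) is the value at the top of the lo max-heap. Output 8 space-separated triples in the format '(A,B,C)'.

Step 1: insert 35 -> lo=[35] hi=[] -> (len(lo)=1, len(hi)=0, max(lo)=35)
Step 2: insert 31 -> lo=[31] hi=[35] -> (len(lo)=1, len(hi)=1, max(lo)=31)
Step 3: insert 32 -> lo=[31, 32] hi=[35] -> (len(lo)=2, len(hi)=1, max(lo)=32)
Step 4: insert 15 -> lo=[15, 31] hi=[32, 35] -> (len(lo)=2, len(hi)=2, max(lo)=31)
Step 5: insert 6 -> lo=[6, 15, 31] hi=[32, 35] -> (len(lo)=3, len(hi)=2, max(lo)=31)
Step 6: insert 10 -> lo=[6, 10, 15] hi=[31, 32, 35] -> (len(lo)=3, len(hi)=3, max(lo)=15)
Step 7: insert 38 -> lo=[6, 10, 15, 31] hi=[32, 35, 38] -> (len(lo)=4, len(hi)=3, max(lo)=31)
Step 8: insert 32 -> lo=[6, 10, 15, 31] hi=[32, 32, 35, 38] -> (len(lo)=4, len(hi)=4, max(lo)=31)

Answer: (1,0,35) (1,1,31) (2,1,32) (2,2,31) (3,2,31) (3,3,15) (4,3,31) (4,4,31)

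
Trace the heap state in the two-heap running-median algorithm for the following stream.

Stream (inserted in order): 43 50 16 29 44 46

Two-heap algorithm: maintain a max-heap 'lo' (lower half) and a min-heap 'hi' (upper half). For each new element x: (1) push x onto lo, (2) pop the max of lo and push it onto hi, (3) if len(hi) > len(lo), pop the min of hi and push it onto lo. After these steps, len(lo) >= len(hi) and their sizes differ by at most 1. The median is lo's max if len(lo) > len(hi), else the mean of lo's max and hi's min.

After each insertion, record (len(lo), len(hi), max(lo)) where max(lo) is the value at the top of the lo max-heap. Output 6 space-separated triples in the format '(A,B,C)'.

Answer: (1,0,43) (1,1,43) (2,1,43) (2,2,29) (3,2,43) (3,3,43)

Derivation:
Step 1: insert 43 -> lo=[43] hi=[] -> (len(lo)=1, len(hi)=0, max(lo)=43)
Step 2: insert 50 -> lo=[43] hi=[50] -> (len(lo)=1, len(hi)=1, max(lo)=43)
Step 3: insert 16 -> lo=[16, 43] hi=[50] -> (len(lo)=2, len(hi)=1, max(lo)=43)
Step 4: insert 29 -> lo=[16, 29] hi=[43, 50] -> (len(lo)=2, len(hi)=2, max(lo)=29)
Step 5: insert 44 -> lo=[16, 29, 43] hi=[44, 50] -> (len(lo)=3, len(hi)=2, max(lo)=43)
Step 6: insert 46 -> lo=[16, 29, 43] hi=[44, 46, 50] -> (len(lo)=3, len(hi)=3, max(lo)=43)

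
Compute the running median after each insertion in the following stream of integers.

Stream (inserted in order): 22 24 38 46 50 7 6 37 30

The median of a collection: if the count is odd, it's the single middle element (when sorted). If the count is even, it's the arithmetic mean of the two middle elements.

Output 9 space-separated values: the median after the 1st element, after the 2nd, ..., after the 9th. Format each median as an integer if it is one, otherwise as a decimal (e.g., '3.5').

Answer: 22 23 24 31 38 31 24 30.5 30

Derivation:
Step 1: insert 22 -> lo=[22] (size 1, max 22) hi=[] (size 0) -> median=22
Step 2: insert 24 -> lo=[22] (size 1, max 22) hi=[24] (size 1, min 24) -> median=23
Step 3: insert 38 -> lo=[22, 24] (size 2, max 24) hi=[38] (size 1, min 38) -> median=24
Step 4: insert 46 -> lo=[22, 24] (size 2, max 24) hi=[38, 46] (size 2, min 38) -> median=31
Step 5: insert 50 -> lo=[22, 24, 38] (size 3, max 38) hi=[46, 50] (size 2, min 46) -> median=38
Step 6: insert 7 -> lo=[7, 22, 24] (size 3, max 24) hi=[38, 46, 50] (size 3, min 38) -> median=31
Step 7: insert 6 -> lo=[6, 7, 22, 24] (size 4, max 24) hi=[38, 46, 50] (size 3, min 38) -> median=24
Step 8: insert 37 -> lo=[6, 7, 22, 24] (size 4, max 24) hi=[37, 38, 46, 50] (size 4, min 37) -> median=30.5
Step 9: insert 30 -> lo=[6, 7, 22, 24, 30] (size 5, max 30) hi=[37, 38, 46, 50] (size 4, min 37) -> median=30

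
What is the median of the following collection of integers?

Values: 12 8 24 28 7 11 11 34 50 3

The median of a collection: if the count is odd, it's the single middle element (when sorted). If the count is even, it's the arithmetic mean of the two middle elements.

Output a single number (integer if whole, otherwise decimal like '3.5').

Step 1: insert 12 -> lo=[12] (size 1, max 12) hi=[] (size 0) -> median=12
Step 2: insert 8 -> lo=[8] (size 1, max 8) hi=[12] (size 1, min 12) -> median=10
Step 3: insert 24 -> lo=[8, 12] (size 2, max 12) hi=[24] (size 1, min 24) -> median=12
Step 4: insert 28 -> lo=[8, 12] (size 2, max 12) hi=[24, 28] (size 2, min 24) -> median=18
Step 5: insert 7 -> lo=[7, 8, 12] (size 3, max 12) hi=[24, 28] (size 2, min 24) -> median=12
Step 6: insert 11 -> lo=[7, 8, 11] (size 3, max 11) hi=[12, 24, 28] (size 3, min 12) -> median=11.5
Step 7: insert 11 -> lo=[7, 8, 11, 11] (size 4, max 11) hi=[12, 24, 28] (size 3, min 12) -> median=11
Step 8: insert 34 -> lo=[7, 8, 11, 11] (size 4, max 11) hi=[12, 24, 28, 34] (size 4, min 12) -> median=11.5
Step 9: insert 50 -> lo=[7, 8, 11, 11, 12] (size 5, max 12) hi=[24, 28, 34, 50] (size 4, min 24) -> median=12
Step 10: insert 3 -> lo=[3, 7, 8, 11, 11] (size 5, max 11) hi=[12, 24, 28, 34, 50] (size 5, min 12) -> median=11.5

Answer: 11.5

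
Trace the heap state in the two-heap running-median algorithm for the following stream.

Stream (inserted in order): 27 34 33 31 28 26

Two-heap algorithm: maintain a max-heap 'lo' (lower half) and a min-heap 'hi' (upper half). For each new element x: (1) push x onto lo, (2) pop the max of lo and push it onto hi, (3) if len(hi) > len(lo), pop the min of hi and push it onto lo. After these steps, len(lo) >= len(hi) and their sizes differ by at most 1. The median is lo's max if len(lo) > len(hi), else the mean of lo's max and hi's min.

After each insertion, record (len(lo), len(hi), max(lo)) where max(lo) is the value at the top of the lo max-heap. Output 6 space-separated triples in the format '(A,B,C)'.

Answer: (1,0,27) (1,1,27) (2,1,33) (2,2,31) (3,2,31) (3,3,28)

Derivation:
Step 1: insert 27 -> lo=[27] hi=[] -> (len(lo)=1, len(hi)=0, max(lo)=27)
Step 2: insert 34 -> lo=[27] hi=[34] -> (len(lo)=1, len(hi)=1, max(lo)=27)
Step 3: insert 33 -> lo=[27, 33] hi=[34] -> (len(lo)=2, len(hi)=1, max(lo)=33)
Step 4: insert 31 -> lo=[27, 31] hi=[33, 34] -> (len(lo)=2, len(hi)=2, max(lo)=31)
Step 5: insert 28 -> lo=[27, 28, 31] hi=[33, 34] -> (len(lo)=3, len(hi)=2, max(lo)=31)
Step 6: insert 26 -> lo=[26, 27, 28] hi=[31, 33, 34] -> (len(lo)=3, len(hi)=3, max(lo)=28)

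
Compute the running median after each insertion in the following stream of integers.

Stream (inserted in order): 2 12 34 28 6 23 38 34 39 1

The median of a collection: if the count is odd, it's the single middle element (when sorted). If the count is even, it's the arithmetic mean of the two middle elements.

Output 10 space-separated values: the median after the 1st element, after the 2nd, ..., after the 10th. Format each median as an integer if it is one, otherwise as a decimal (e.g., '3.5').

Step 1: insert 2 -> lo=[2] (size 1, max 2) hi=[] (size 0) -> median=2
Step 2: insert 12 -> lo=[2] (size 1, max 2) hi=[12] (size 1, min 12) -> median=7
Step 3: insert 34 -> lo=[2, 12] (size 2, max 12) hi=[34] (size 1, min 34) -> median=12
Step 4: insert 28 -> lo=[2, 12] (size 2, max 12) hi=[28, 34] (size 2, min 28) -> median=20
Step 5: insert 6 -> lo=[2, 6, 12] (size 3, max 12) hi=[28, 34] (size 2, min 28) -> median=12
Step 6: insert 23 -> lo=[2, 6, 12] (size 3, max 12) hi=[23, 28, 34] (size 3, min 23) -> median=17.5
Step 7: insert 38 -> lo=[2, 6, 12, 23] (size 4, max 23) hi=[28, 34, 38] (size 3, min 28) -> median=23
Step 8: insert 34 -> lo=[2, 6, 12, 23] (size 4, max 23) hi=[28, 34, 34, 38] (size 4, min 28) -> median=25.5
Step 9: insert 39 -> lo=[2, 6, 12, 23, 28] (size 5, max 28) hi=[34, 34, 38, 39] (size 4, min 34) -> median=28
Step 10: insert 1 -> lo=[1, 2, 6, 12, 23] (size 5, max 23) hi=[28, 34, 34, 38, 39] (size 5, min 28) -> median=25.5

Answer: 2 7 12 20 12 17.5 23 25.5 28 25.5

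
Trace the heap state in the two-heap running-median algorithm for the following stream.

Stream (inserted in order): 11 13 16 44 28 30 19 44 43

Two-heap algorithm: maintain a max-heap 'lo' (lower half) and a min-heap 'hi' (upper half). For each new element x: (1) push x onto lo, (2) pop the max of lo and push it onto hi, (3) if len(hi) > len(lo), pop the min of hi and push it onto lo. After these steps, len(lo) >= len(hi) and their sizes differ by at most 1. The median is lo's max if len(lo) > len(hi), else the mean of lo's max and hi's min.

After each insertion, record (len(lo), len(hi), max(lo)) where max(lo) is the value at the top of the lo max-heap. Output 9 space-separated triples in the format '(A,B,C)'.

Step 1: insert 11 -> lo=[11] hi=[] -> (len(lo)=1, len(hi)=0, max(lo)=11)
Step 2: insert 13 -> lo=[11] hi=[13] -> (len(lo)=1, len(hi)=1, max(lo)=11)
Step 3: insert 16 -> lo=[11, 13] hi=[16] -> (len(lo)=2, len(hi)=1, max(lo)=13)
Step 4: insert 44 -> lo=[11, 13] hi=[16, 44] -> (len(lo)=2, len(hi)=2, max(lo)=13)
Step 5: insert 28 -> lo=[11, 13, 16] hi=[28, 44] -> (len(lo)=3, len(hi)=2, max(lo)=16)
Step 6: insert 30 -> lo=[11, 13, 16] hi=[28, 30, 44] -> (len(lo)=3, len(hi)=3, max(lo)=16)
Step 7: insert 19 -> lo=[11, 13, 16, 19] hi=[28, 30, 44] -> (len(lo)=4, len(hi)=3, max(lo)=19)
Step 8: insert 44 -> lo=[11, 13, 16, 19] hi=[28, 30, 44, 44] -> (len(lo)=4, len(hi)=4, max(lo)=19)
Step 9: insert 43 -> lo=[11, 13, 16, 19, 28] hi=[30, 43, 44, 44] -> (len(lo)=5, len(hi)=4, max(lo)=28)

Answer: (1,0,11) (1,1,11) (2,1,13) (2,2,13) (3,2,16) (3,3,16) (4,3,19) (4,4,19) (5,4,28)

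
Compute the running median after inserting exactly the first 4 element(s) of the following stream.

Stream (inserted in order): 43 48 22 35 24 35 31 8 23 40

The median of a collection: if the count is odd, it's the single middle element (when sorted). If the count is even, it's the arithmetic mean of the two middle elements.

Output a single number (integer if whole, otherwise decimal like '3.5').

Step 1: insert 43 -> lo=[43] (size 1, max 43) hi=[] (size 0) -> median=43
Step 2: insert 48 -> lo=[43] (size 1, max 43) hi=[48] (size 1, min 48) -> median=45.5
Step 3: insert 22 -> lo=[22, 43] (size 2, max 43) hi=[48] (size 1, min 48) -> median=43
Step 4: insert 35 -> lo=[22, 35] (size 2, max 35) hi=[43, 48] (size 2, min 43) -> median=39

Answer: 39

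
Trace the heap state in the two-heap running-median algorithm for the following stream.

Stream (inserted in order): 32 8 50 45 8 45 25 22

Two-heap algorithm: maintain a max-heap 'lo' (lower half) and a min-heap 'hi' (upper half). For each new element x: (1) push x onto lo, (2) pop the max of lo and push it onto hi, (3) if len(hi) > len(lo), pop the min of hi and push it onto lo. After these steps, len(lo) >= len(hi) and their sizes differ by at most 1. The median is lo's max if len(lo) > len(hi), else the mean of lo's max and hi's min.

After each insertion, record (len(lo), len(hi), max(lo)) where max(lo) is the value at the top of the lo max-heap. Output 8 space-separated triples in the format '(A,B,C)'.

Answer: (1,0,32) (1,1,8) (2,1,32) (2,2,32) (3,2,32) (3,3,32) (4,3,32) (4,4,25)

Derivation:
Step 1: insert 32 -> lo=[32] hi=[] -> (len(lo)=1, len(hi)=0, max(lo)=32)
Step 2: insert 8 -> lo=[8] hi=[32] -> (len(lo)=1, len(hi)=1, max(lo)=8)
Step 3: insert 50 -> lo=[8, 32] hi=[50] -> (len(lo)=2, len(hi)=1, max(lo)=32)
Step 4: insert 45 -> lo=[8, 32] hi=[45, 50] -> (len(lo)=2, len(hi)=2, max(lo)=32)
Step 5: insert 8 -> lo=[8, 8, 32] hi=[45, 50] -> (len(lo)=3, len(hi)=2, max(lo)=32)
Step 6: insert 45 -> lo=[8, 8, 32] hi=[45, 45, 50] -> (len(lo)=3, len(hi)=3, max(lo)=32)
Step 7: insert 25 -> lo=[8, 8, 25, 32] hi=[45, 45, 50] -> (len(lo)=4, len(hi)=3, max(lo)=32)
Step 8: insert 22 -> lo=[8, 8, 22, 25] hi=[32, 45, 45, 50] -> (len(lo)=4, len(hi)=4, max(lo)=25)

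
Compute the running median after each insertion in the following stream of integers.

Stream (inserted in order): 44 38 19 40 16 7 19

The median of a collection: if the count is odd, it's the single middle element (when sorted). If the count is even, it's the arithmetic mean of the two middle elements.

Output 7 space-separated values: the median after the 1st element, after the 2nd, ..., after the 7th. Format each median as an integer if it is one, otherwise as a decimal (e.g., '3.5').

Step 1: insert 44 -> lo=[44] (size 1, max 44) hi=[] (size 0) -> median=44
Step 2: insert 38 -> lo=[38] (size 1, max 38) hi=[44] (size 1, min 44) -> median=41
Step 3: insert 19 -> lo=[19, 38] (size 2, max 38) hi=[44] (size 1, min 44) -> median=38
Step 4: insert 40 -> lo=[19, 38] (size 2, max 38) hi=[40, 44] (size 2, min 40) -> median=39
Step 5: insert 16 -> lo=[16, 19, 38] (size 3, max 38) hi=[40, 44] (size 2, min 40) -> median=38
Step 6: insert 7 -> lo=[7, 16, 19] (size 3, max 19) hi=[38, 40, 44] (size 3, min 38) -> median=28.5
Step 7: insert 19 -> lo=[7, 16, 19, 19] (size 4, max 19) hi=[38, 40, 44] (size 3, min 38) -> median=19

Answer: 44 41 38 39 38 28.5 19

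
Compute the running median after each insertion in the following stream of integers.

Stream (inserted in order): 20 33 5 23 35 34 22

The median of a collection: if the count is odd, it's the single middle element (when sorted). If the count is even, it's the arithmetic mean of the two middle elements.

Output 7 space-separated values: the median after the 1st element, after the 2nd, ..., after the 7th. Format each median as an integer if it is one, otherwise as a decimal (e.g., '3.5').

Answer: 20 26.5 20 21.5 23 28 23

Derivation:
Step 1: insert 20 -> lo=[20] (size 1, max 20) hi=[] (size 0) -> median=20
Step 2: insert 33 -> lo=[20] (size 1, max 20) hi=[33] (size 1, min 33) -> median=26.5
Step 3: insert 5 -> lo=[5, 20] (size 2, max 20) hi=[33] (size 1, min 33) -> median=20
Step 4: insert 23 -> lo=[5, 20] (size 2, max 20) hi=[23, 33] (size 2, min 23) -> median=21.5
Step 5: insert 35 -> lo=[5, 20, 23] (size 3, max 23) hi=[33, 35] (size 2, min 33) -> median=23
Step 6: insert 34 -> lo=[5, 20, 23] (size 3, max 23) hi=[33, 34, 35] (size 3, min 33) -> median=28
Step 7: insert 22 -> lo=[5, 20, 22, 23] (size 4, max 23) hi=[33, 34, 35] (size 3, min 33) -> median=23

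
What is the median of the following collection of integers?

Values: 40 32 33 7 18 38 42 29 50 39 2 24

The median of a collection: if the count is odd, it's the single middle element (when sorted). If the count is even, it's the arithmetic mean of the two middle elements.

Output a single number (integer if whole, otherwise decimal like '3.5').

Answer: 32.5

Derivation:
Step 1: insert 40 -> lo=[40] (size 1, max 40) hi=[] (size 0) -> median=40
Step 2: insert 32 -> lo=[32] (size 1, max 32) hi=[40] (size 1, min 40) -> median=36
Step 3: insert 33 -> lo=[32, 33] (size 2, max 33) hi=[40] (size 1, min 40) -> median=33
Step 4: insert 7 -> lo=[7, 32] (size 2, max 32) hi=[33, 40] (size 2, min 33) -> median=32.5
Step 5: insert 18 -> lo=[7, 18, 32] (size 3, max 32) hi=[33, 40] (size 2, min 33) -> median=32
Step 6: insert 38 -> lo=[7, 18, 32] (size 3, max 32) hi=[33, 38, 40] (size 3, min 33) -> median=32.5
Step 7: insert 42 -> lo=[7, 18, 32, 33] (size 4, max 33) hi=[38, 40, 42] (size 3, min 38) -> median=33
Step 8: insert 29 -> lo=[7, 18, 29, 32] (size 4, max 32) hi=[33, 38, 40, 42] (size 4, min 33) -> median=32.5
Step 9: insert 50 -> lo=[7, 18, 29, 32, 33] (size 5, max 33) hi=[38, 40, 42, 50] (size 4, min 38) -> median=33
Step 10: insert 39 -> lo=[7, 18, 29, 32, 33] (size 5, max 33) hi=[38, 39, 40, 42, 50] (size 5, min 38) -> median=35.5
Step 11: insert 2 -> lo=[2, 7, 18, 29, 32, 33] (size 6, max 33) hi=[38, 39, 40, 42, 50] (size 5, min 38) -> median=33
Step 12: insert 24 -> lo=[2, 7, 18, 24, 29, 32] (size 6, max 32) hi=[33, 38, 39, 40, 42, 50] (size 6, min 33) -> median=32.5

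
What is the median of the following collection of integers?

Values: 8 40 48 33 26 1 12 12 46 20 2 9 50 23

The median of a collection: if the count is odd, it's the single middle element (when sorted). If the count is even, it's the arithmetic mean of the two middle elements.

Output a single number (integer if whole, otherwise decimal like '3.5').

Step 1: insert 8 -> lo=[8] (size 1, max 8) hi=[] (size 0) -> median=8
Step 2: insert 40 -> lo=[8] (size 1, max 8) hi=[40] (size 1, min 40) -> median=24
Step 3: insert 48 -> lo=[8, 40] (size 2, max 40) hi=[48] (size 1, min 48) -> median=40
Step 4: insert 33 -> lo=[8, 33] (size 2, max 33) hi=[40, 48] (size 2, min 40) -> median=36.5
Step 5: insert 26 -> lo=[8, 26, 33] (size 3, max 33) hi=[40, 48] (size 2, min 40) -> median=33
Step 6: insert 1 -> lo=[1, 8, 26] (size 3, max 26) hi=[33, 40, 48] (size 3, min 33) -> median=29.5
Step 7: insert 12 -> lo=[1, 8, 12, 26] (size 4, max 26) hi=[33, 40, 48] (size 3, min 33) -> median=26
Step 8: insert 12 -> lo=[1, 8, 12, 12] (size 4, max 12) hi=[26, 33, 40, 48] (size 4, min 26) -> median=19
Step 9: insert 46 -> lo=[1, 8, 12, 12, 26] (size 5, max 26) hi=[33, 40, 46, 48] (size 4, min 33) -> median=26
Step 10: insert 20 -> lo=[1, 8, 12, 12, 20] (size 5, max 20) hi=[26, 33, 40, 46, 48] (size 5, min 26) -> median=23
Step 11: insert 2 -> lo=[1, 2, 8, 12, 12, 20] (size 6, max 20) hi=[26, 33, 40, 46, 48] (size 5, min 26) -> median=20
Step 12: insert 9 -> lo=[1, 2, 8, 9, 12, 12] (size 6, max 12) hi=[20, 26, 33, 40, 46, 48] (size 6, min 20) -> median=16
Step 13: insert 50 -> lo=[1, 2, 8, 9, 12, 12, 20] (size 7, max 20) hi=[26, 33, 40, 46, 48, 50] (size 6, min 26) -> median=20
Step 14: insert 23 -> lo=[1, 2, 8, 9, 12, 12, 20] (size 7, max 20) hi=[23, 26, 33, 40, 46, 48, 50] (size 7, min 23) -> median=21.5

Answer: 21.5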